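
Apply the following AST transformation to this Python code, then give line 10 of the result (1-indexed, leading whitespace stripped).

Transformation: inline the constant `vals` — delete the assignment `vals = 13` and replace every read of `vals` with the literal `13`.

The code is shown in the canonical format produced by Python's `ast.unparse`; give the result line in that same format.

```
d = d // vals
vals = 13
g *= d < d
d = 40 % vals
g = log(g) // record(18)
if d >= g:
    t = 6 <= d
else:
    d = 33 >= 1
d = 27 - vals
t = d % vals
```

t = d % 13

Transformed code:
d = d // 13
g *= d < d
d = 40 % 13
g = log(g) // record(18)
if d >= g:
    t = 6 <= d
else:
    d = 33 >= 1
d = 27 - 13
t = d % 13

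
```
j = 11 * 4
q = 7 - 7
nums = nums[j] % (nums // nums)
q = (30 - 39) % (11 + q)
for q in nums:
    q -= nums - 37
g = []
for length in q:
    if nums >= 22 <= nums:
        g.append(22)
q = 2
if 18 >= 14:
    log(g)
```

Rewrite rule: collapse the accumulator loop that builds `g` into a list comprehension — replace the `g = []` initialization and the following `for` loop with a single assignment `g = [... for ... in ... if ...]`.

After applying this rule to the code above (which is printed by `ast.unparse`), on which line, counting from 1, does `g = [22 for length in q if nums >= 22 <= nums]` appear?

Transformed code:
j = 11 * 4
q = 7 - 7
nums = nums[j] % (nums // nums)
q = (30 - 39) % (11 + q)
for q in nums:
    q -= nums - 37
g = [22 for length in q if nums >= 22 <= nums]
q = 2
if 18 >= 14:
    log(g)

7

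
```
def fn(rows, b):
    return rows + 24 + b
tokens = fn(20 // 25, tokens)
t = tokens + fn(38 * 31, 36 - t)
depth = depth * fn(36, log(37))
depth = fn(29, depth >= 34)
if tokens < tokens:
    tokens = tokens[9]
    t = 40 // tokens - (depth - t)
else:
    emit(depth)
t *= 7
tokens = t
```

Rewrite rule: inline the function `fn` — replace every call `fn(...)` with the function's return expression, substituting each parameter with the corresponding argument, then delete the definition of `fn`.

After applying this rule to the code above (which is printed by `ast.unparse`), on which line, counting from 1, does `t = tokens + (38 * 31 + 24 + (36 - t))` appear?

2

Transformed code:
tokens = 20 // 25 + 24 + tokens
t = tokens + (38 * 31 + 24 + (36 - t))
depth = depth * (36 + 24 + log(37))
depth = 29 + 24 + (depth >= 34)
if tokens < tokens:
    tokens = tokens[9]
    t = 40 // tokens - (depth - t)
else:
    emit(depth)
t *= 7
tokens = t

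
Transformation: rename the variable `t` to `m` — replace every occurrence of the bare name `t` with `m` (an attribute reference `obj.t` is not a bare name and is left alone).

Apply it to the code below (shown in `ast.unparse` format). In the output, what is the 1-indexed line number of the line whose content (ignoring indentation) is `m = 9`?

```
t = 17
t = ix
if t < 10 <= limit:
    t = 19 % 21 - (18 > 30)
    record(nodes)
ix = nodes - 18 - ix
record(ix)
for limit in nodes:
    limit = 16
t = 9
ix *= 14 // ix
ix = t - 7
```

Transformed code:
m = 17
m = ix
if m < 10 <= limit:
    m = 19 % 21 - (18 > 30)
    record(nodes)
ix = nodes - 18 - ix
record(ix)
for limit in nodes:
    limit = 16
m = 9
ix *= 14 // ix
ix = m - 7

10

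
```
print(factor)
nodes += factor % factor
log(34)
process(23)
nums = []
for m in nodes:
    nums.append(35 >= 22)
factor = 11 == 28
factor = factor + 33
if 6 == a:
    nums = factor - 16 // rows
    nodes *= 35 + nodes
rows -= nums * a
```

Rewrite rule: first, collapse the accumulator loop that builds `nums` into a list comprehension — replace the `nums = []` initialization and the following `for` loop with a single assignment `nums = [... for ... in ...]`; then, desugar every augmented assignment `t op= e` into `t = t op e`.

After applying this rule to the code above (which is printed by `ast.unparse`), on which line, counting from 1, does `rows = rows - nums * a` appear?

Transformed code:
print(factor)
nodes = nodes + factor % factor
log(34)
process(23)
nums = [35 >= 22 for m in nodes]
factor = 11 == 28
factor = factor + 33
if 6 == a:
    nums = factor - 16 // rows
    nodes = nodes * (35 + nodes)
rows = rows - nums * a

11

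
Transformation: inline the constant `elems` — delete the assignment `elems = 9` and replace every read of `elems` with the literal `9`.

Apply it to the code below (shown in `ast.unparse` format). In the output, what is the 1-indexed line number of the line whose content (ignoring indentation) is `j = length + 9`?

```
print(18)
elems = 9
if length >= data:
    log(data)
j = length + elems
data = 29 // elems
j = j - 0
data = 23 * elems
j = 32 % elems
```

4

Transformed code:
print(18)
if length >= data:
    log(data)
j = length + 9
data = 29 // 9
j = j - 0
data = 23 * 9
j = 32 % 9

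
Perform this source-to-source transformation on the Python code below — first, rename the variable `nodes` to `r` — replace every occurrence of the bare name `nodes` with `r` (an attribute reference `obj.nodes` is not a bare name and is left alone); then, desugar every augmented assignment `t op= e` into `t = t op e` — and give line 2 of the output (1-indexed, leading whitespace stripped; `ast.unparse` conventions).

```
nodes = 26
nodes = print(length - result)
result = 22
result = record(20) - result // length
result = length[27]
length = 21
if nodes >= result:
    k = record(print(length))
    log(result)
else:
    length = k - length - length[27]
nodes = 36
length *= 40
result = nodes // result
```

r = print(length - result)

Transformed code:
r = 26
r = print(length - result)
result = 22
result = record(20) - result // length
result = length[27]
length = 21
if r >= result:
    k = record(print(length))
    log(result)
else:
    length = k - length - length[27]
r = 36
length = length * 40
result = r // result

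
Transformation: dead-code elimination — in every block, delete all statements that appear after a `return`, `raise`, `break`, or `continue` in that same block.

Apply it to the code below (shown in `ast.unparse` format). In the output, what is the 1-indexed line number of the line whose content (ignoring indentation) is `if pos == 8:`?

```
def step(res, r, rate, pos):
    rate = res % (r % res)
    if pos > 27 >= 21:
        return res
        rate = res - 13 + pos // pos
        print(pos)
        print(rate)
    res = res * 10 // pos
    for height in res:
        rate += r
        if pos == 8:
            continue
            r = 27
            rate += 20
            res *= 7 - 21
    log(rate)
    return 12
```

Transformed code:
def step(res, r, rate, pos):
    rate = res % (r % res)
    if pos > 27 >= 21:
        return res
    res = res * 10 // pos
    for height in res:
        rate += r
        if pos == 8:
            continue
    log(rate)
    return 12

8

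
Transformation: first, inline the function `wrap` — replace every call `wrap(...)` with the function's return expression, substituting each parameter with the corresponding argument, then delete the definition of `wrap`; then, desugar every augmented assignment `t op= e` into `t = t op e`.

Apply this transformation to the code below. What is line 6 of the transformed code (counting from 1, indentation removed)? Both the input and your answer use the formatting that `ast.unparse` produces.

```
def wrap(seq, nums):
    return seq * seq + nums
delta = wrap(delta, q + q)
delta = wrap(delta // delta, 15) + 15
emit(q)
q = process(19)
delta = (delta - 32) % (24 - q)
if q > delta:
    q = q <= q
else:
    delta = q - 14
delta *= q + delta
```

if q > delta:

Transformed code:
delta = delta * delta + (q + q)
delta = delta // delta * (delta // delta) + 15 + 15
emit(q)
q = process(19)
delta = (delta - 32) % (24 - q)
if q > delta:
    q = q <= q
else:
    delta = q - 14
delta = delta * (q + delta)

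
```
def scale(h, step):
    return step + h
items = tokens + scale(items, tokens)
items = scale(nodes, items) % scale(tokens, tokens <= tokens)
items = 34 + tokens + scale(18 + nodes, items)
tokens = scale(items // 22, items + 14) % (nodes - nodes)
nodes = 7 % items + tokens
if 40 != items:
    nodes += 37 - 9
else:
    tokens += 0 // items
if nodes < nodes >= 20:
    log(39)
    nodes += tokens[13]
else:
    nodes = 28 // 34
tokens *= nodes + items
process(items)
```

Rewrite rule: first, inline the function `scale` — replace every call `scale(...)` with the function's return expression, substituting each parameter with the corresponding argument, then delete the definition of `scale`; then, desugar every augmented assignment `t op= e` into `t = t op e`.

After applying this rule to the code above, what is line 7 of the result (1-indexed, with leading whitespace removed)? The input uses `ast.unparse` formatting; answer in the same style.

Transformed code:
items = tokens + (tokens + items)
items = (items + nodes) % ((tokens <= tokens) + tokens)
items = 34 + tokens + (items + (18 + nodes))
tokens = (items + 14 + items // 22) % (nodes - nodes)
nodes = 7 % items + tokens
if 40 != items:
    nodes = nodes + (37 - 9)
else:
    tokens = tokens + 0 // items
if nodes < nodes >= 20:
    log(39)
    nodes = nodes + tokens[13]
else:
    nodes = 28 // 34
tokens = tokens * (nodes + items)
process(items)

nodes = nodes + (37 - 9)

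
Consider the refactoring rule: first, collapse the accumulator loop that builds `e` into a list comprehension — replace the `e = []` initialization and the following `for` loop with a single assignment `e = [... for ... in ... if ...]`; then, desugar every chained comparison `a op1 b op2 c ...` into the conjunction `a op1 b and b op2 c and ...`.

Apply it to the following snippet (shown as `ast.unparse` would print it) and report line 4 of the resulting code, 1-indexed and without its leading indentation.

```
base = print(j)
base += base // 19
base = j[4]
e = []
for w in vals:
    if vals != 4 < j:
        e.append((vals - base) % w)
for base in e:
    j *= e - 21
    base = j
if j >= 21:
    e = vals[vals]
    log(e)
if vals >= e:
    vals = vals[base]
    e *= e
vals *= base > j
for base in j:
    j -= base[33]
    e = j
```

e = [(vals - base) % w for w in vals if vals != 4 and 4 < j]

Transformed code:
base = print(j)
base += base // 19
base = j[4]
e = [(vals - base) % w for w in vals if vals != 4 and 4 < j]
for base in e:
    j *= e - 21
    base = j
if j >= 21:
    e = vals[vals]
    log(e)
if vals >= e:
    vals = vals[base]
    e *= e
vals *= base > j
for base in j:
    j -= base[33]
    e = j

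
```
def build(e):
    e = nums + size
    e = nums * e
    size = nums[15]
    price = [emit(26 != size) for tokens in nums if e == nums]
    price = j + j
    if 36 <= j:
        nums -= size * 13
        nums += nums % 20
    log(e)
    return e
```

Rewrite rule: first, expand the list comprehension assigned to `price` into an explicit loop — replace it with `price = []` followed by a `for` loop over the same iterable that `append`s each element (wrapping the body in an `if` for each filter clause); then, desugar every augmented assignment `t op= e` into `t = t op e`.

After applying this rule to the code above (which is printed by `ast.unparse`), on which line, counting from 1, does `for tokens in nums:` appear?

Transformed code:
def build(e):
    e = nums + size
    e = nums * e
    size = nums[15]
    price = []
    for tokens in nums:
        if e == nums:
            price.append(emit(26 != size))
    price = j + j
    if 36 <= j:
        nums = nums - size * 13
        nums = nums + nums % 20
    log(e)
    return e

6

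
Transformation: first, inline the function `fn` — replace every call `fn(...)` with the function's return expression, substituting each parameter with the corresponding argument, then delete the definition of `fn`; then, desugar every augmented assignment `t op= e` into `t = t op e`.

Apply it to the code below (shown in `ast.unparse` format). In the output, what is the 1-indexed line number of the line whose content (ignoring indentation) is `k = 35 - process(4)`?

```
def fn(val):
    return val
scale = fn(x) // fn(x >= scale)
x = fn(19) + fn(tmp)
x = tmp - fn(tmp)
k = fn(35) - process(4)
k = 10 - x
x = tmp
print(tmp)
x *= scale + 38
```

4

Transformed code:
scale = x // (x >= scale)
x = 19 + tmp
x = tmp - tmp
k = 35 - process(4)
k = 10 - x
x = tmp
print(tmp)
x = x * (scale + 38)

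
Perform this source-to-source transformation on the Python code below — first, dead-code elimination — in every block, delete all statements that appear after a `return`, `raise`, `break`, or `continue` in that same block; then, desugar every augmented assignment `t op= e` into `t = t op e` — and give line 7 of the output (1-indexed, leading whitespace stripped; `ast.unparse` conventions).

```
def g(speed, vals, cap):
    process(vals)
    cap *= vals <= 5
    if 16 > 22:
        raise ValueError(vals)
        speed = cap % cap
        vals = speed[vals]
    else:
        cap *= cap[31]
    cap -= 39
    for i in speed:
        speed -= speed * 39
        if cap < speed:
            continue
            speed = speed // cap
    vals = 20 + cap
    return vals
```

Transformed code:
def g(speed, vals, cap):
    process(vals)
    cap = cap * (vals <= 5)
    if 16 > 22:
        raise ValueError(vals)
    else:
        cap = cap * cap[31]
    cap = cap - 39
    for i in speed:
        speed = speed - speed * 39
        if cap < speed:
            continue
    vals = 20 + cap
    return vals

cap = cap * cap[31]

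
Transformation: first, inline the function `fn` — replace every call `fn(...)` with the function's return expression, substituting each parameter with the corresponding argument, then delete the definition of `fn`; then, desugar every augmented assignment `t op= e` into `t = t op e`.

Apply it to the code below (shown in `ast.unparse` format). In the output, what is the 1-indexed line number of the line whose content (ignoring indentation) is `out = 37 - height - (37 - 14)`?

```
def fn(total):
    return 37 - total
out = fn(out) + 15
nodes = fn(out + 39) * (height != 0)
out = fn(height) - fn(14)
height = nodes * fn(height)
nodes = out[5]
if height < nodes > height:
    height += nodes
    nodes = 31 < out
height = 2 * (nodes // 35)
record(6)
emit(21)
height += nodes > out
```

Transformed code:
out = 37 - out + 15
nodes = (37 - (out + 39)) * (height != 0)
out = 37 - height - (37 - 14)
height = nodes * (37 - height)
nodes = out[5]
if height < nodes > height:
    height = height + nodes
    nodes = 31 < out
height = 2 * (nodes // 35)
record(6)
emit(21)
height = height + (nodes > out)

3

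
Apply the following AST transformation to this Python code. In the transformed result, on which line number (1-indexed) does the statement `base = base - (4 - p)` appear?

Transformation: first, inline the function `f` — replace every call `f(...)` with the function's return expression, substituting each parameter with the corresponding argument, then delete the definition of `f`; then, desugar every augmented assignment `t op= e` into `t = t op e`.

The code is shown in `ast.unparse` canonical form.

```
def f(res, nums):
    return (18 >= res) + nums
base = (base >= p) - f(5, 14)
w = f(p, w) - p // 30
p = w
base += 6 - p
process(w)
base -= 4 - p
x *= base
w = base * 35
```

6

Transformed code:
base = (base >= p) - ((18 >= 5) + 14)
w = (18 >= p) + w - p // 30
p = w
base = base + (6 - p)
process(w)
base = base - (4 - p)
x = x * base
w = base * 35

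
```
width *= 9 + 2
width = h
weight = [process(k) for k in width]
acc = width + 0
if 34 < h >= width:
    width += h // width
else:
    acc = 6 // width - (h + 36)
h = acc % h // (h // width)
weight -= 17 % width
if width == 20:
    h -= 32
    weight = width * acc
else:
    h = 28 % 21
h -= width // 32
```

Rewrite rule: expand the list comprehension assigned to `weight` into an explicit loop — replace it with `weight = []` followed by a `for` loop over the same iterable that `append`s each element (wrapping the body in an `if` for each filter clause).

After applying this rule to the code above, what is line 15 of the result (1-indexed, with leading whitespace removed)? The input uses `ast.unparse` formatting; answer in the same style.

Transformed code:
width *= 9 + 2
width = h
weight = []
for k in width:
    weight.append(process(k))
acc = width + 0
if 34 < h >= width:
    width += h // width
else:
    acc = 6 // width - (h + 36)
h = acc % h // (h // width)
weight -= 17 % width
if width == 20:
    h -= 32
    weight = width * acc
else:
    h = 28 % 21
h -= width // 32

weight = width * acc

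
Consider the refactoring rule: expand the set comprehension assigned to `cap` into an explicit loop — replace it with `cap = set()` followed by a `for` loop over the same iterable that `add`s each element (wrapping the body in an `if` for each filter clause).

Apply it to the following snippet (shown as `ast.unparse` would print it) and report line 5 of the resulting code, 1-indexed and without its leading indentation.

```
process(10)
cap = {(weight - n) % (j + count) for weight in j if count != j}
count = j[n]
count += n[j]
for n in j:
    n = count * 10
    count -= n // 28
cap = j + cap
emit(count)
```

cap.add((weight - n) % (j + count))

Transformed code:
process(10)
cap = set()
for weight in j:
    if count != j:
        cap.add((weight - n) % (j + count))
count = j[n]
count += n[j]
for n in j:
    n = count * 10
    count -= n // 28
cap = j + cap
emit(count)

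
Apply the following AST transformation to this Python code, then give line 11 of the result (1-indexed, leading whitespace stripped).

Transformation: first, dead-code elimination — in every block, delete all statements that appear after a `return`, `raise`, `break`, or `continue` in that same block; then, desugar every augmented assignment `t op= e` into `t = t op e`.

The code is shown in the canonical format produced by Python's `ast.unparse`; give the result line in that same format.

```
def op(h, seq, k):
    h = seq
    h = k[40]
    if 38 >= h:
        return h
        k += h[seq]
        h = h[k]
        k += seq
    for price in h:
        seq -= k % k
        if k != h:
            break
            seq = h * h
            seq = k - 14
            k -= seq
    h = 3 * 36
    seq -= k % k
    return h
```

Transformed code:
def op(h, seq, k):
    h = seq
    h = k[40]
    if 38 >= h:
        return h
    for price in h:
        seq = seq - k % k
        if k != h:
            break
    h = 3 * 36
    seq = seq - k % k
    return h

seq = seq - k % k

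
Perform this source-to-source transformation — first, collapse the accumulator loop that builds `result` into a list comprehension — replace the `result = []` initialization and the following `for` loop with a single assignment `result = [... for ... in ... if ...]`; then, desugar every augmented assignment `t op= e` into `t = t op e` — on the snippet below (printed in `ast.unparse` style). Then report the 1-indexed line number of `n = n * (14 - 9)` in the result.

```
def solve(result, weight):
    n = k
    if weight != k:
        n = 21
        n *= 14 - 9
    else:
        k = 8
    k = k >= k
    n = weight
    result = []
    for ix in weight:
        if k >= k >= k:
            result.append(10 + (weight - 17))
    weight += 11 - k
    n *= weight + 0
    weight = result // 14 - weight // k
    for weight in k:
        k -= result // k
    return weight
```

5

Transformed code:
def solve(result, weight):
    n = k
    if weight != k:
        n = 21
        n = n * (14 - 9)
    else:
        k = 8
    k = k >= k
    n = weight
    result = [10 + (weight - 17) for ix in weight if k >= k >= k]
    weight = weight + (11 - k)
    n = n * (weight + 0)
    weight = result // 14 - weight // k
    for weight in k:
        k = k - result // k
    return weight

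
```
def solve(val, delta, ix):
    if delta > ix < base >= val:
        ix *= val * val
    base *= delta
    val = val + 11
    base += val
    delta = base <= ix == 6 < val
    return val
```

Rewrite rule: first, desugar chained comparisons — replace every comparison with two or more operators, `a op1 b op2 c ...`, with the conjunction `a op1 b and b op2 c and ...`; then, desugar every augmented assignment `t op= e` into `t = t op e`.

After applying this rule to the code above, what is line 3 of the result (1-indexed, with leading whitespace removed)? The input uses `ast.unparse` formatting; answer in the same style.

Transformed code:
def solve(val, delta, ix):
    if delta > ix and ix < base and (base >= val):
        ix = ix * (val * val)
    base = base * delta
    val = val + 11
    base = base + val
    delta = base <= ix and ix == 6 and (6 < val)
    return val

ix = ix * (val * val)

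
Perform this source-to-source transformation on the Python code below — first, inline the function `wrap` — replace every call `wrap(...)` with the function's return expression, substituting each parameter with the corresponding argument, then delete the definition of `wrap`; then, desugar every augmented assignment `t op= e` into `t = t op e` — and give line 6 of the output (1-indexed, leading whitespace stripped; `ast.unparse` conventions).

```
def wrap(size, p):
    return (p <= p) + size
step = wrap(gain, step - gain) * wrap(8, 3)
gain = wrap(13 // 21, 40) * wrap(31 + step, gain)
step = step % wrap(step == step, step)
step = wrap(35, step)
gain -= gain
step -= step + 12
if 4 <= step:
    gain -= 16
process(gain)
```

step = step - (step + 12)

Transformed code:
step = ((step - gain <= step - gain) + gain) * ((3 <= 3) + 8)
gain = ((40 <= 40) + 13 // 21) * ((gain <= gain) + (31 + step))
step = step % ((step <= step) + (step == step))
step = (step <= step) + 35
gain = gain - gain
step = step - (step + 12)
if 4 <= step:
    gain = gain - 16
process(gain)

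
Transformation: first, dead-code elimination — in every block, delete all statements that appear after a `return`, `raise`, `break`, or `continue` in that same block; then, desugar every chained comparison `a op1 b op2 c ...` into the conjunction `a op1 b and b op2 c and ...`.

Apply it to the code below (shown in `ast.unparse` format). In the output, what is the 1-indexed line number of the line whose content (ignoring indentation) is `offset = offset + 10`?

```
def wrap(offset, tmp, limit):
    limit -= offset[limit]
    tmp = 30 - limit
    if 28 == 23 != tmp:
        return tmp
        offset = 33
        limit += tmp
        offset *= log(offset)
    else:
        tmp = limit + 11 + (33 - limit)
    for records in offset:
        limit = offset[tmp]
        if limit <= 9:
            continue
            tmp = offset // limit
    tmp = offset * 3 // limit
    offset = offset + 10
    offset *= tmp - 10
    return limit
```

13

Transformed code:
def wrap(offset, tmp, limit):
    limit -= offset[limit]
    tmp = 30 - limit
    if 28 == 23 and 23 != tmp:
        return tmp
    else:
        tmp = limit + 11 + (33 - limit)
    for records in offset:
        limit = offset[tmp]
        if limit <= 9:
            continue
    tmp = offset * 3 // limit
    offset = offset + 10
    offset *= tmp - 10
    return limit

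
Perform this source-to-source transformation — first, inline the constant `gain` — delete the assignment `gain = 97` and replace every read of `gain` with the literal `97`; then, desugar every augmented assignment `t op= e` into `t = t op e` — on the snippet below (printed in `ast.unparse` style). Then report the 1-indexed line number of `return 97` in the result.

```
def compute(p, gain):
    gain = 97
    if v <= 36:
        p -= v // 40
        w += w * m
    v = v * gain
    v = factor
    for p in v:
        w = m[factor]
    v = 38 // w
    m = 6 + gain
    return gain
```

Transformed code:
def compute(p, gain):
    if v <= 36:
        p = p - v // 40
        w = w + w * m
    v = v * 97
    v = factor
    for p in v:
        w = m[factor]
    v = 38 // w
    m = 6 + 97
    return 97

11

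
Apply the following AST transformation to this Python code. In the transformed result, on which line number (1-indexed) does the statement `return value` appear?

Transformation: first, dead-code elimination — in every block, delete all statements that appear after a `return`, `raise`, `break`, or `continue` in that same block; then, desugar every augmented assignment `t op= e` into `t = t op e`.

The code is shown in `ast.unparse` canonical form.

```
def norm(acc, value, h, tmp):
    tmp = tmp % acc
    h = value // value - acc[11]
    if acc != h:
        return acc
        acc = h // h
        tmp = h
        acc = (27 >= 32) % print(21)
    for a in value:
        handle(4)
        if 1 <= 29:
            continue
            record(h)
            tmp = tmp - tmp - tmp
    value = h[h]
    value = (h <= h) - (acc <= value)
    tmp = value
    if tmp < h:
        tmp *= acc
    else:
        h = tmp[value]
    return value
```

17

Transformed code:
def norm(acc, value, h, tmp):
    tmp = tmp % acc
    h = value // value - acc[11]
    if acc != h:
        return acc
    for a in value:
        handle(4)
        if 1 <= 29:
            continue
    value = h[h]
    value = (h <= h) - (acc <= value)
    tmp = value
    if tmp < h:
        tmp = tmp * acc
    else:
        h = tmp[value]
    return value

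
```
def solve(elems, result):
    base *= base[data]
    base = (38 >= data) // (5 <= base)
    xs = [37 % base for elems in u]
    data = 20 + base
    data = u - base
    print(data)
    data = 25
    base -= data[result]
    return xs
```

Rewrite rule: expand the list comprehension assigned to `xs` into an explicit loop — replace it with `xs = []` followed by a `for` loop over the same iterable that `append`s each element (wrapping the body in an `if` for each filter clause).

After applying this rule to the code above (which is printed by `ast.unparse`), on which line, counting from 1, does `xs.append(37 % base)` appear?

Transformed code:
def solve(elems, result):
    base *= base[data]
    base = (38 >= data) // (5 <= base)
    xs = []
    for elems in u:
        xs.append(37 % base)
    data = 20 + base
    data = u - base
    print(data)
    data = 25
    base -= data[result]
    return xs

6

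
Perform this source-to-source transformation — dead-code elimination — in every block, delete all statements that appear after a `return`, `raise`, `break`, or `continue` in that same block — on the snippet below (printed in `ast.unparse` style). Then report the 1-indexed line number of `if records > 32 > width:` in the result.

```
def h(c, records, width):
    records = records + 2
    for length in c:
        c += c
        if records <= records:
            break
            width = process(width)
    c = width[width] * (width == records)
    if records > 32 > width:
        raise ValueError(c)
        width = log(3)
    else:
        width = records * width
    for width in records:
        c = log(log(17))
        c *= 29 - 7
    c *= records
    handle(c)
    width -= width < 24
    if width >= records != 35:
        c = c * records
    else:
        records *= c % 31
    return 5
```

Transformed code:
def h(c, records, width):
    records = records + 2
    for length in c:
        c += c
        if records <= records:
            break
    c = width[width] * (width == records)
    if records > 32 > width:
        raise ValueError(c)
    else:
        width = records * width
    for width in records:
        c = log(log(17))
        c *= 29 - 7
    c *= records
    handle(c)
    width -= width < 24
    if width >= records != 35:
        c = c * records
    else:
        records *= c % 31
    return 5

8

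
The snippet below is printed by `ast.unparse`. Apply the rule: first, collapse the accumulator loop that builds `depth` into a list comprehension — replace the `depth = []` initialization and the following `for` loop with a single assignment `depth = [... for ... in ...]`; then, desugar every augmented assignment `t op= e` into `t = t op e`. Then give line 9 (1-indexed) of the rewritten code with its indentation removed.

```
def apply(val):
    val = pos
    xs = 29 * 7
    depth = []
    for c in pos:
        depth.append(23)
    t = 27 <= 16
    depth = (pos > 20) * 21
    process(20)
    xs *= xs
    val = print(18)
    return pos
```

val = print(18)

Transformed code:
def apply(val):
    val = pos
    xs = 29 * 7
    depth = [23 for c in pos]
    t = 27 <= 16
    depth = (pos > 20) * 21
    process(20)
    xs = xs * xs
    val = print(18)
    return pos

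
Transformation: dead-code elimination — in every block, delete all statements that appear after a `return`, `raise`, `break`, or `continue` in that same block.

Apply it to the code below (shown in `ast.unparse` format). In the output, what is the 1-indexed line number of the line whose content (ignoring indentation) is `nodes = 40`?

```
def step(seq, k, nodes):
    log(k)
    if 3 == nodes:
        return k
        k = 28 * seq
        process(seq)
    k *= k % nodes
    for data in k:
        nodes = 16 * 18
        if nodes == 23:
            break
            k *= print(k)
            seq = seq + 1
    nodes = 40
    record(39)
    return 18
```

10

Transformed code:
def step(seq, k, nodes):
    log(k)
    if 3 == nodes:
        return k
    k *= k % nodes
    for data in k:
        nodes = 16 * 18
        if nodes == 23:
            break
    nodes = 40
    record(39)
    return 18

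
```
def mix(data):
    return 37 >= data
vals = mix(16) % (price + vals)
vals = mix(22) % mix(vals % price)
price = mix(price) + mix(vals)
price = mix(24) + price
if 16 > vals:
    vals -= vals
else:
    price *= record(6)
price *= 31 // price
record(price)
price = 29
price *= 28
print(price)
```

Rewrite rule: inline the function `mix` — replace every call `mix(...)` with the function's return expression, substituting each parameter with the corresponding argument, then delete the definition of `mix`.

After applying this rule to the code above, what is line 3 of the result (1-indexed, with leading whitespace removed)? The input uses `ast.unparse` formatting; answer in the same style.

Transformed code:
vals = (37 >= 16) % (price + vals)
vals = (37 >= 22) % (37 >= vals % price)
price = (37 >= price) + (37 >= vals)
price = (37 >= 24) + price
if 16 > vals:
    vals -= vals
else:
    price *= record(6)
price *= 31 // price
record(price)
price = 29
price *= 28
print(price)

price = (37 >= price) + (37 >= vals)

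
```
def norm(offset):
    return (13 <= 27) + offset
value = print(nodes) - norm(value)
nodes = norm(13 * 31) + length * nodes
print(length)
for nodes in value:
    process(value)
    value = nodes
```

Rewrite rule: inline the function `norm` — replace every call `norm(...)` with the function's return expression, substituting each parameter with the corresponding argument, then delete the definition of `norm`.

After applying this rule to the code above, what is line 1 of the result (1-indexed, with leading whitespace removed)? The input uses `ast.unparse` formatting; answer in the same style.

value = print(nodes) - ((13 <= 27) + value)

Transformed code:
value = print(nodes) - ((13 <= 27) + value)
nodes = (13 <= 27) + 13 * 31 + length * nodes
print(length)
for nodes in value:
    process(value)
    value = nodes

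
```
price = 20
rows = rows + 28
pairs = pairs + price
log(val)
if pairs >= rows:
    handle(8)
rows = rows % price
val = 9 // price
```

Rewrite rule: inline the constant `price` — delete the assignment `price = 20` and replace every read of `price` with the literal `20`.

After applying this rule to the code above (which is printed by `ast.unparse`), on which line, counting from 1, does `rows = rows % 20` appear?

6

Transformed code:
rows = rows + 28
pairs = pairs + 20
log(val)
if pairs >= rows:
    handle(8)
rows = rows % 20
val = 9 // 20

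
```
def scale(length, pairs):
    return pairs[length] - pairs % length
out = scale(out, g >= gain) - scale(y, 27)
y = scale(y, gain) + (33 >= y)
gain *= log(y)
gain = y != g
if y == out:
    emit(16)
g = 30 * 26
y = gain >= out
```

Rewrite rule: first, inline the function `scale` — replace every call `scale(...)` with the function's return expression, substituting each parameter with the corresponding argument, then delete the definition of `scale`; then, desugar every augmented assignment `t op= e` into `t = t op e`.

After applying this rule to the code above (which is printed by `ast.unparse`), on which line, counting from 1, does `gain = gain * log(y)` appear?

Transformed code:
out = (g >= gain)[out] - (g >= gain) % out - (27[y] - 27 % y)
y = gain[y] - gain % y + (33 >= y)
gain = gain * log(y)
gain = y != g
if y == out:
    emit(16)
g = 30 * 26
y = gain >= out

3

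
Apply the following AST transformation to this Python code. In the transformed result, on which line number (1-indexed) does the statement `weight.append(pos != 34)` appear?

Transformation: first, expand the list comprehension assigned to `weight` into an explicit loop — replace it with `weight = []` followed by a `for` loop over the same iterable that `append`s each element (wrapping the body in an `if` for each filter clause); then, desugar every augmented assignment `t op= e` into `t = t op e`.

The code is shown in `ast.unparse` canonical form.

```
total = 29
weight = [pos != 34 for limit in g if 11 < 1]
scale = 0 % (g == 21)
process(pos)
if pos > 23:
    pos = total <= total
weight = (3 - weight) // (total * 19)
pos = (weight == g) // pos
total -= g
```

Transformed code:
total = 29
weight = []
for limit in g:
    if 11 < 1:
        weight.append(pos != 34)
scale = 0 % (g == 21)
process(pos)
if pos > 23:
    pos = total <= total
weight = (3 - weight) // (total * 19)
pos = (weight == g) // pos
total = total - g

5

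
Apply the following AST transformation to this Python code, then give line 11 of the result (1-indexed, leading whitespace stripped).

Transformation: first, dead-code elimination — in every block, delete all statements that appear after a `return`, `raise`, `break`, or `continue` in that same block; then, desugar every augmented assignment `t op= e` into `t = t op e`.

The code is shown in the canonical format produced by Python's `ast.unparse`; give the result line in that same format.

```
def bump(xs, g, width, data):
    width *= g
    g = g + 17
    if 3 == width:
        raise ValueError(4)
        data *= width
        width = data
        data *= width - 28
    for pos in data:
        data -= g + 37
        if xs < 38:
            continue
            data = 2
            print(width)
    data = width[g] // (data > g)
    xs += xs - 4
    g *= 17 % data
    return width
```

Transformed code:
def bump(xs, g, width, data):
    width = width * g
    g = g + 17
    if 3 == width:
        raise ValueError(4)
    for pos in data:
        data = data - (g + 37)
        if xs < 38:
            continue
    data = width[g] // (data > g)
    xs = xs + (xs - 4)
    g = g * (17 % data)
    return width

xs = xs + (xs - 4)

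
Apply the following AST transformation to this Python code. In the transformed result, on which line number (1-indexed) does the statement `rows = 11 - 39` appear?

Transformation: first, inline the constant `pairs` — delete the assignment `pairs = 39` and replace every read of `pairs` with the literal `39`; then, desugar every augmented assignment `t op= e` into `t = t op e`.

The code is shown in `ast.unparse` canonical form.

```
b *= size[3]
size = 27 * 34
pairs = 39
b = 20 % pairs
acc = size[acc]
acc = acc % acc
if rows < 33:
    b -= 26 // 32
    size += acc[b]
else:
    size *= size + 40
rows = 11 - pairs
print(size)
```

11

Transformed code:
b = b * size[3]
size = 27 * 34
b = 20 % 39
acc = size[acc]
acc = acc % acc
if rows < 33:
    b = b - 26 // 32
    size = size + acc[b]
else:
    size = size * (size + 40)
rows = 11 - 39
print(size)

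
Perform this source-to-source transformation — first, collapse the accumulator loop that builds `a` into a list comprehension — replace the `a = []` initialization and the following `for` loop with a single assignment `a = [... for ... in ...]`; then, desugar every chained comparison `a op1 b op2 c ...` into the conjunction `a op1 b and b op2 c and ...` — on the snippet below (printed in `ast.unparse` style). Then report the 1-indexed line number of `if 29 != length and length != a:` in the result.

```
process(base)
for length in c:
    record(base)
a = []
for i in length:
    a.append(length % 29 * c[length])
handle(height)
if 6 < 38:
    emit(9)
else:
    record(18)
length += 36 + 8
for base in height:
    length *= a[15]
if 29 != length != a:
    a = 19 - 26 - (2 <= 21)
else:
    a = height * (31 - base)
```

13

Transformed code:
process(base)
for length in c:
    record(base)
a = [length % 29 * c[length] for i in length]
handle(height)
if 6 < 38:
    emit(9)
else:
    record(18)
length += 36 + 8
for base in height:
    length *= a[15]
if 29 != length and length != a:
    a = 19 - 26 - (2 <= 21)
else:
    a = height * (31 - base)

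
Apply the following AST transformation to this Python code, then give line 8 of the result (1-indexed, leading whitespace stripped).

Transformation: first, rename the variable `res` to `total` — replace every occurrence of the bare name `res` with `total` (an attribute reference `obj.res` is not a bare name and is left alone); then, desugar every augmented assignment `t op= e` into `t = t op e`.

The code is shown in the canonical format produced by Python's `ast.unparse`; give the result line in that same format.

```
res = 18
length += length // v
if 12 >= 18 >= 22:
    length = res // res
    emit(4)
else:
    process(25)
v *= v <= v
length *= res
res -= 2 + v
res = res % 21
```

v = v * (v <= v)

Transformed code:
total = 18
length = length + length // v
if 12 >= 18 >= 22:
    length = total // total
    emit(4)
else:
    process(25)
v = v * (v <= v)
length = length * total
total = total - (2 + v)
total = total % 21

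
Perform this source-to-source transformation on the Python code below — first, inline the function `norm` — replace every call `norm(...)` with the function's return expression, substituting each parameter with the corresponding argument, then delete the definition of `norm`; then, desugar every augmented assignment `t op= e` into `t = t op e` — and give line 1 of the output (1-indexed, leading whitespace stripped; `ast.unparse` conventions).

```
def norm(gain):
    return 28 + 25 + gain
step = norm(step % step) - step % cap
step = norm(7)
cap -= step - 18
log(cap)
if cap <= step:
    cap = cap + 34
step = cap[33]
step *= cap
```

Transformed code:
step = 28 + 25 + step % step - step % cap
step = 28 + 25 + 7
cap = cap - (step - 18)
log(cap)
if cap <= step:
    cap = cap + 34
step = cap[33]
step = step * cap

step = 28 + 25 + step % step - step % cap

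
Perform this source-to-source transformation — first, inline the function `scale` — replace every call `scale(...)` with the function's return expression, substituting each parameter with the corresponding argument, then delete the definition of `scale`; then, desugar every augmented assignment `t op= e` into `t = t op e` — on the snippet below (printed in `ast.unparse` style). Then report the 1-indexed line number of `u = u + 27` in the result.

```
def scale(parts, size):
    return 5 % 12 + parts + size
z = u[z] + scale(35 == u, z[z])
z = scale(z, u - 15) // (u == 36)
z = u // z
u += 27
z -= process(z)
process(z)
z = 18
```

Transformed code:
z = u[z] + (5 % 12 + (35 == u) + z[z])
z = (5 % 12 + z + (u - 15)) // (u == 36)
z = u // z
u = u + 27
z = z - process(z)
process(z)
z = 18

4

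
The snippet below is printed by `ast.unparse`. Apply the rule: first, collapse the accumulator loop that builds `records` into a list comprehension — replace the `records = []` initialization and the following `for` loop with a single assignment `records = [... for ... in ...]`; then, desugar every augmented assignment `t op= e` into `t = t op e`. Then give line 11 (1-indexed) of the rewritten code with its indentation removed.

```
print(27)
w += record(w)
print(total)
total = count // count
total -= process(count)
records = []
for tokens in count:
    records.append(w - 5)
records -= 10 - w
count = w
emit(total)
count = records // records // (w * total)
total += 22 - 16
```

Transformed code:
print(27)
w = w + record(w)
print(total)
total = count // count
total = total - process(count)
records = [w - 5 for tokens in count]
records = records - (10 - w)
count = w
emit(total)
count = records // records // (w * total)
total = total + (22 - 16)

total = total + (22 - 16)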